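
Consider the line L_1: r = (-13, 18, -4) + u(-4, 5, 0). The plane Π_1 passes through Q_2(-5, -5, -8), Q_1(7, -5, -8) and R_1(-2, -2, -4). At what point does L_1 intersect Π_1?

(3, -2, -4)

Q_2Q_1 = (12, 0, 0), Q_2R_1 = (3, 3, 4); a normal to Π_1 is Q_2Q_1 × Q_2R_1 = (0, -48, 36).
Using Q_2: Π_1 has equation -48y + 36z = -48.
Substitute r = (-13, 18, -4) + t(-4, 5, 0) into the plane: -1008 + (-240)t = -48, so t = -4.
Intersection: (-13, 18, -4) + (-4)·(-4, 5, 0) = (3, -2, -4).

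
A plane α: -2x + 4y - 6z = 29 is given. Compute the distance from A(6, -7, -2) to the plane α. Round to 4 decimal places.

n·A − d = (-2)·(6) + (4)·(-7) + (-6)·(-2) − 29 = -57; |n| = √56.
Distance = |-57| / √56 = 57/√56 ≈ 7.6169.

7.6169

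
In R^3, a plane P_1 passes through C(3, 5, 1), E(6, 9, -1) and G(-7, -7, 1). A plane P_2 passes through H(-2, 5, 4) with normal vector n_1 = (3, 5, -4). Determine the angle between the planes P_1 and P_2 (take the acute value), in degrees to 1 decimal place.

CE = (3, 4, -2), CG = (-10, -12, 0); a normal to P_1 is CE × CG = (-24, 20, 4).
Using C: P_1 has equation -24x + 20y + 4z = 32.
P_2: n_1·r = n_1·H gives 3x + 5y - 4z = 3.
cos θ = |n₁·n₂| / (|n₁||n₂|) = |12| / (√992 · √50).
θ = arccos(0.05388) ≈ 86.9°.

86.9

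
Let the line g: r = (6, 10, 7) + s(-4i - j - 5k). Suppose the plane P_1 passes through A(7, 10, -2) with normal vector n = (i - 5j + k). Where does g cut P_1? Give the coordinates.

(-2, 8, -3)

P_1: n·r = n·A gives x - 5y + z = -45.
Substitute r = (6, 10, 7) + t(-4, -1, -5) into the plane: -37 + (-4)t = -45, so t = 2.
Intersection: (6, 10, 7) + 2·(-4, -1, -5) = (-2, 8, -3).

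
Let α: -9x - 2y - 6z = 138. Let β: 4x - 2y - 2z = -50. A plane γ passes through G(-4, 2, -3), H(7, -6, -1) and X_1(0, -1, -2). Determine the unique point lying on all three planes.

GH = (11, -8, 2), GX_1 = (4, -3, 1); a normal to γ is GH × GX_1 = (-2, -3, -1).
Using G: γ has equation -2x - 3y - z = 5.
Solving the 3×3 linear system -9x - 2y - 6z = 138, 4x - 2y - 2z = -50, -2x - 3y - z = 5 (e.g. by elimination or Cramer's rule, determinant = 116) gives (-12, 9, -8).

(-12, 9, -8)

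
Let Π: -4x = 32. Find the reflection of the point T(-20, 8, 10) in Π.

λ = (n·T − d)/|n|² = (80 − 32)/16 = 3.
Reflection = T − 2λn = (-20, 8, 10) − 6·(-4, 0, 0) = (4, 8, 10).

(4, 8, 10)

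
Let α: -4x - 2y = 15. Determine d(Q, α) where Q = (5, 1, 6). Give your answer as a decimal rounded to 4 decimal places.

n·Q − d = (-4)·(5) + (-2)·(1) + (0)·(6) − 15 = -37; |n| = √20.
Distance = |-37| / √20 = 37/√20 ≈ 8.2735.

8.2735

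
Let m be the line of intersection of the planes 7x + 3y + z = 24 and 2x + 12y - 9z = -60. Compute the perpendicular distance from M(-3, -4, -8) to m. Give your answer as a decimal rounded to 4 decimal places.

12.1355

Direction of m: (7, 3, 1) × (2, 12, -9) = (-39, 65, 78).
A point on m: solving the two plane equations with x = 6 gives (6, -6, 0).
Taking (6, -6, 0) on m with direction v = (-39, 65, 78): w = M − (6, -6, 0) = (-9, 2, -8), and w × v = (676, 1014, -507).
Distance = |w × v| / |v| = √1742221 / √11830 ≈ 12.1355.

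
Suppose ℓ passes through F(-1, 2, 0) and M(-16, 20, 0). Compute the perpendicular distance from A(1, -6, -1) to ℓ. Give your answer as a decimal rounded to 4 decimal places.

3.7219

A direction vector for ℓ is M − F = (-15, 18, 0).
Taking (-1, 2, 0) on ℓ with direction v = (-15, 18, 0): w = A − (-1, 2, 0) = (2, -8, -1), and w × v = (18, 15, -84).
Distance = |w × v| / |v| = √7605 / √549 ≈ 3.7219.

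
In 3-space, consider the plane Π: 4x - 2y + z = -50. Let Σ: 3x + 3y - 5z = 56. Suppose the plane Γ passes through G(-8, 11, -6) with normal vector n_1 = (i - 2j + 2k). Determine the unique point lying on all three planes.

(-6, 8, -10)

Γ: n_1·r = n_1·G gives x - 2y + 2z = -42.
Solving the 3×3 linear system 4x - 2y + z = -50, 3x + 3y - 5z = 56, x - 2y + 2z = -42 (e.g. by elimination or Cramer's rule, determinant = -3) gives (-6, 8, -10).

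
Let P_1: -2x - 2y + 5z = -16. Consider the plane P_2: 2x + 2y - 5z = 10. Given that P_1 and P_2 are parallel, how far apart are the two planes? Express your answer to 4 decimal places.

Rescale P_2 by 1/(-1): -2x - 2y + 5z = -10. Then distance = |-16 − (-10)| / √33 ≈ 1.0445.

1.0445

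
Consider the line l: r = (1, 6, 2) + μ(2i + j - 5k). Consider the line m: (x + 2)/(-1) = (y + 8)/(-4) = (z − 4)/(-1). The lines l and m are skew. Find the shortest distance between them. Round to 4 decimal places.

m has direction (-1, -4, -1) through (-2, -8, 4).
Common perpendicular direction n = (2, 1, -5) × (-1, -4, -1) = (-21, 7, -7).
With w = (-2, -8, 4) − (1, 6, 2) = (-3, -14, 2), w · n = -49.
Distance = |w · n| / |n| = |-49| / √539 ≈ 2.1106.

2.1106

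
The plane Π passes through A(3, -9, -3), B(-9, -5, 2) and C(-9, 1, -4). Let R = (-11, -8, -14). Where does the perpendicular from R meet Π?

(-5, 0, -6)

AB = (-12, 4, 5), AC = (-12, 10, -1); a normal to Π is AB × AC = (-54, -72, -72).
Using A: Π has equation -54x - 72y - 72z = 702.
Foot = R − λn with λ = (n·R − d)/|n|² = (2178 − 702)/13284 = 1/9.
Foot = (-11, -8, -14) − (1/9)·(-54, -72, -72) = (-5, 0, -6).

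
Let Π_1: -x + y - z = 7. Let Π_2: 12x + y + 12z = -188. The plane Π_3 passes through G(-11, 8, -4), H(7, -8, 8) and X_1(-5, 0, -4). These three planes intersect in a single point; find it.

(-3, -8, -12)

GH = (18, -16, 12), GX_1 = (6, -8, 0); a normal to Π_3 is GH × GX_1 = (96, 72, -48).
Using G: Π_3 has equation 96x + 72y - 48z = -288.
Solving the 3×3 linear system -x + y - z = 7, 12x + y + 12z = -188, 96x + 72y - 48z = -288 (e.g. by elimination or Cramer's rule, determinant = 1872) gives (-3, -8, -12).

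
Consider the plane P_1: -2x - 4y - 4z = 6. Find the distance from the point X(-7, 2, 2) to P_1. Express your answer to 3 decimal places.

n·X − d = (-2)·(-7) + (-4)·(2) + (-4)·(2) − 6 = -8; |n| = √36.
Distance = |-8| / √36 = 8/√36 ≈ 1.333.

1.333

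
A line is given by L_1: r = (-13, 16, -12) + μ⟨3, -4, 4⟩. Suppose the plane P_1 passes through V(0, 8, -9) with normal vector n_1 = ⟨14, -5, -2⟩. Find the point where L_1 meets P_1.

P_1: n_1·r = n_1·V gives 14x - 5y - 2z = -22.
Substitute r = (-13, 16, -12) + t(3, -4, 4) into the plane: -238 + 54t = -22, so t = 4.
Intersection: (-13, 16, -12) + 4·(3, -4, 4) = (-1, 0, 4).

(-1, 0, 4)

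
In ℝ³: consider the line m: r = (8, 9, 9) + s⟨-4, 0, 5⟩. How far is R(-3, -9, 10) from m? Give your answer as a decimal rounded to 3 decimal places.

19.683

Taking (8, 9, 9) on m with direction v = (-4, 0, 5): w = R − (8, 9, 9) = (-11, -18, 1), and w × v = (-90, 51, -72).
Distance = |w × v| / |v| = √15885 / √41 ≈ 19.683.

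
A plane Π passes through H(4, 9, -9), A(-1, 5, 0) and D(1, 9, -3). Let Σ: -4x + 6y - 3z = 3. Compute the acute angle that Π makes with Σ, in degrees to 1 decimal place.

HA = (-5, -4, 9), HD = (-3, 0, 6); a normal to Π is HA × HD = (-24, 3, -12).
Using H: Π has equation -24x + 3y - 12z = 39.
cos θ = |n₁·n₂| / (|n₁||n₂|) = |150| / (√729 · √61).
θ = arccos(0.71132) ≈ 44.7°.

44.7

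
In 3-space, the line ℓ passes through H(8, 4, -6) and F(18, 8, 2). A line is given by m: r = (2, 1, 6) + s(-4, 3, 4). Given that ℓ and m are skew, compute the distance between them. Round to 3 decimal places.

9.509

A direction vector for ℓ is F − H = (10, 4, 8).
Common perpendicular direction n = (10, 4, 8) × (-4, 3, 4) = (-8, -72, 46).
With w = (2, 1, 6) − (8, 4, -6) = (-6, -3, 12), w · n = 816.
Distance = |w · n| / |n| = |816| / √7364 ≈ 9.509.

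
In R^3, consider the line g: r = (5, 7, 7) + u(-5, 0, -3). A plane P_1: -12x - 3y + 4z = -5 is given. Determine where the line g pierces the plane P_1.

Substitute r = (5, 7, 7) + t(-5, 0, -3) into the plane: -53 + 48t = -5, so t = 1.
Intersection: (5, 7, 7) + 1·(-5, 0, -3) = (0, 7, 4).

(0, 7, 4)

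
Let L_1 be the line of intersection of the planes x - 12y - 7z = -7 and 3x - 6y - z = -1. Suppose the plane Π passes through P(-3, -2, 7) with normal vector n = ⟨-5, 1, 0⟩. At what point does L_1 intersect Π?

(-3, -2, 4)

Direction of L_1: (1, -12, -7) × (3, -6, -1) = (-30, -20, 30).
A point on L_1: solving the two plane equations with x = -15 gives (-15, -10, 16).
Π: n·r = n·P gives -5x + y = 13.
Substitute r = (-15, -10, 16) + t(-30, -20, 30) into the plane: 65 + 130t = 13, so t = -2/5.
Intersection: (-15, -10, 16) + (-2/5)·(-30, -20, 30) = (-3, -2, 4).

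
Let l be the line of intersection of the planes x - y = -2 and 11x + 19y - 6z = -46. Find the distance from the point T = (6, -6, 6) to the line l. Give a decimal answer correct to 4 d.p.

Direction of l: (1, -1, 0) × (11, 19, -6) = (6, 6, 30).
A point on l: solving the two plane equations with x = -4 gives (-4, -2, -6).
Taking (-4, -2, -6) on l with direction v = (6, 6, 30): w = T − (-4, -2, -6) = (10, -4, 12), and w × v = (-192, -228, 84).
Distance = |w × v| / |v| = √95904 / √972 ≈ 9.9331.

9.9331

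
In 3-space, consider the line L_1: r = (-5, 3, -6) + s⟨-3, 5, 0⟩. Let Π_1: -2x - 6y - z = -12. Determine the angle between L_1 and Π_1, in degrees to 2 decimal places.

sin θ = |n·v| / (|n||v|) = |-24| / (√41 · √34) = 0.64281.
θ ≈ 40.00°.

40.00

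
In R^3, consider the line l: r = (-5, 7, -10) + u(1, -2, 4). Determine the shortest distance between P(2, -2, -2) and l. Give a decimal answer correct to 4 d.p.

Taking (-5, 7, -10) on l with direction v = (1, -2, 4): w = P − (-5, 7, -10) = (7, -9, 8), and w × v = (-20, -20, -5).
Distance = |w × v| / |v| = √825 / √21 ≈ 6.2678.

6.2678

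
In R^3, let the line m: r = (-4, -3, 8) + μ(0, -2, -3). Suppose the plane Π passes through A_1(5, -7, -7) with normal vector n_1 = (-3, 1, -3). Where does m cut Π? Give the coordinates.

Π: n_1·r = n_1·A_1 gives -3x + y - 3z = -1.
Substitute r = (-4, -3, 8) + t(0, -2, -3) into the plane: -15 + 7t = -1, so t = 2.
Intersection: (-4, -3, 8) + 2·(0, -2, -3) = (-4, -7, 2).

(-4, -7, 2)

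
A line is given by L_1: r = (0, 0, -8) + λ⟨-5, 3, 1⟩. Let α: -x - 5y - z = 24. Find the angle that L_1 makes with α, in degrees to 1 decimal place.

21.0

sin θ = |n·v| / (|n||v|) = |-11| / (√27 · √35) = 0.35783.
θ ≈ 21.0°.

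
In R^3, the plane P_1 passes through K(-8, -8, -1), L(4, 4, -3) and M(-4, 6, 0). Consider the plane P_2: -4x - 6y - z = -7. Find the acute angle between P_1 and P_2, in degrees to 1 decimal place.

KL = (12, 12, -2), KM = (4, 14, 1); a normal to P_1 is KL × KM = (40, -20, 120).
Using K: P_1 has equation 40x - 20y + 120z = -280.
cos θ = |n₁·n₂| / (|n₁||n₂|) = |-160| / (√16400 · √53).
θ = arccos(0.17162) ≈ 80.1°.

80.1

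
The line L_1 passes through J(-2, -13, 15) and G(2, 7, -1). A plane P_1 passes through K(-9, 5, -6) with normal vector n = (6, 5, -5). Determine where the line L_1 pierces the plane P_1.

(1, 2, 3)

A direction vector for L_1 is G − J = (4, 20, -16).
P_1: n·r = n·K gives 6x + 5y - 5z = 1.
Substitute r = (-2, -13, 15) + t(4, 20, -16) into the plane: -152 + 204t = 1, so t = 3/4.
Intersection: (-2, -13, 15) + (3/4)·(4, 20, -16) = (1, 2, 3).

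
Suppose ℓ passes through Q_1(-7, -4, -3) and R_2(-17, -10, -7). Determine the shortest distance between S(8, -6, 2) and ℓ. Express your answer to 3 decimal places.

A direction vector for ℓ is R_2 − Q_1 = (-10, -6, -4).
Taking (-7, -4, -3) on ℓ with direction v = (-10, -6, -4): w = S − (-7, -4, -3) = (15, -2, 5), and w × v = (38, 10, -110).
Distance = |w × v| / |v| = √13644 / √152 ≈ 9.474.

9.474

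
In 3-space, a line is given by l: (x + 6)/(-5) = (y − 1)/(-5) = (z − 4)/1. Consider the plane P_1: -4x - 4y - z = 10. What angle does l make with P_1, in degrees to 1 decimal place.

71.9

l has direction (-5, -5, 1) through (-6, 1, 4).
sin θ = |n·v| / (|n||v|) = |39| / (√33 · √51) = 0.95065.
θ ≈ 71.9°.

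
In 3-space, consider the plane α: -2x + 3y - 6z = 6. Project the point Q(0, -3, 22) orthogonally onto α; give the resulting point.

(-6, 6, 4)

Foot = Q − λn with λ = (n·Q − d)/|n|² = (-141 − 6)/49 = -3.
Foot = (0, -3, 22) − (-3)·(-2, 3, -6) = (-6, 6, 4).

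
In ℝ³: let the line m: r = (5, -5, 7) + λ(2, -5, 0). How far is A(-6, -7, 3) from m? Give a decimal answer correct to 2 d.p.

Taking (5, -5, 7) on m with direction v = (2, -5, 0): w = A − (5, -5, 7) = (-11, -2, -4), and w × v = (-20, -8, 59).
Distance = |w × v| / |v| = √3945 / √29 ≈ 11.66.

11.66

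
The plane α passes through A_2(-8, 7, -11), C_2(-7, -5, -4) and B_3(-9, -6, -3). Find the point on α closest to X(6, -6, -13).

A_2C_2 = (1, -12, 7), A_2B_3 = (-1, -13, 8); a normal to α is A_2C_2 × A_2B_3 = (-5, -15, -25).
Using A_2: α has equation -5x - 15y - 25z = 210.
Foot = X − λn with λ = (n·X − d)/|n|² = (385 − 210)/875 = 1/5.
Foot = (6, -6, -13) − (1/5)·(-5, -15, -25) = (7, -3, -8).

(7, -3, -8)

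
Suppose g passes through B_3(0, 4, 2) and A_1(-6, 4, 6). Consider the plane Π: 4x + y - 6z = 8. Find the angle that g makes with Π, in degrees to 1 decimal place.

A direction vector for g is A_1 − B_3 = (-6, 0, 4).
sin θ = |n·v| / (|n||v|) = |-48| / (√53 · √52) = 0.91433.
θ ≈ 66.1°.

66.1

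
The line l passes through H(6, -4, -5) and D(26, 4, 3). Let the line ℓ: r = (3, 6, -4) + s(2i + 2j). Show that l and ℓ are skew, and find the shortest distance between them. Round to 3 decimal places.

7.034

A direction vector for l is D − H = (20, 8, 8).
Common perpendicular direction n = (20, 8, 8) × (2, 2, 0) = (-16, 16, 24).
With w = (3, 6, -4) − (6, -4, -5) = (-3, 10, 1), w · n = 232.
Since n ≠ 0 the lines are not parallel, and w · n = 232 ≠ 0 so they do not intersect; hence they are skew.
Distance = |w · n| / |n| = |232| / √1088 ≈ 7.034.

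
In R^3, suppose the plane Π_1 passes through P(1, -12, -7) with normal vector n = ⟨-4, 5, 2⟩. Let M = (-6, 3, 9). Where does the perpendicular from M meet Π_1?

Π_1: n·r = n·P gives -4x + 5y + 2z = -78.
Foot = M − λn with λ = (n·M − d)/|n|² = (57 − (-78))/45 = 3.
Foot = (-6, 3, 9) − 3·(-4, 5, 2) = (6, -12, 3).

(6, -12, 3)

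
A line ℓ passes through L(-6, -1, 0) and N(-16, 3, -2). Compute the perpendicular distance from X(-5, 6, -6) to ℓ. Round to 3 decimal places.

8.860

A direction vector for ℓ is N − L = (-10, 4, -2).
Taking (-6, -1, 0) on ℓ with direction v = (-10, 4, -2): w = X − (-6, -1, 0) = (1, 7, -6), and w × v = (10, 62, 74).
Distance = |w × v| / |v| = √9420 / √120 ≈ 8.860.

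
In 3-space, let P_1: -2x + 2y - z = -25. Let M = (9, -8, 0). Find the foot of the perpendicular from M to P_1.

(7, -6, -1)

Foot = M − λn with λ = (n·M − d)/|n|² = (-34 − (-25))/9 = -1.
Foot = (9, -8, 0) − (-1)·(-2, 2, -1) = (7, -6, -1).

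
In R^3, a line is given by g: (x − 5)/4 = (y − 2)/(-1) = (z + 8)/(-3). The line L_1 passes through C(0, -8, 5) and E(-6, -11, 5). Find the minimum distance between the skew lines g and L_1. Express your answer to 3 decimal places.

13.667

g has direction (4, -1, -3) through (5, 2, -8).
A direction vector for L_1 is E − C = (-6, -3, 0).
Common perpendicular direction n = (4, -1, -3) × (-6, -3, 0) = (-9, 18, -18).
With w = (0, -8, 5) − (5, 2, -8) = (-5, -10, 13), w · n = -369.
Distance = |w · n| / |n| = |-369| / √729 ≈ 13.667.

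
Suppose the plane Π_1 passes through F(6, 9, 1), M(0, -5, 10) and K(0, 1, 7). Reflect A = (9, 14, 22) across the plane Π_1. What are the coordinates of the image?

FM = (-6, -14, 9), FK = (-6, -8, 6); a normal to Π_1 is FM × FK = (-12, -18, -36).
Using F: Π_1 has equation -12x - 18y - 36z = -270.
λ = (n·A − d)/|n|² = (-1152 − (-270))/1764 = -1/2.
Reflection = A − 2λn = (9, 14, 22) − (-1)·(-12, -18, -36) = (-3, -4, -14).

(-3, -4, -14)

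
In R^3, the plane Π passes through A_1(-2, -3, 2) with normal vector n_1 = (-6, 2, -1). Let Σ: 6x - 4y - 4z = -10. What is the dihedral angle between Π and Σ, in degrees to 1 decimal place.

Π: n_1·r = n_1·A_1 gives -6x + 2y - z = 4.
cos θ = |n₁·n₂| / (|n₁||n₂|) = |-40| / (√41 · √68).
θ = arccos(0.75755) ≈ 40.8°.

40.8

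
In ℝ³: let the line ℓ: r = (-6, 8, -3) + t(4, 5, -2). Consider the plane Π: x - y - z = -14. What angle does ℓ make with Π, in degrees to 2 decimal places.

4.94

sin θ = |n·v| / (|n||v|) = |1| / (√3 · √45) = 0.08607.
θ ≈ 4.94°.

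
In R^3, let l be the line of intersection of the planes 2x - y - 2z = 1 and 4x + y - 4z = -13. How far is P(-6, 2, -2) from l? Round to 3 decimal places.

7.141

Direction of l: (2, -1, -2) × (4, 1, -4) = (6, 0, 6).
A point on l: solving the two plane equations with x = 1 gives (1, -5, 3).
Taking (1, -5, 3) on l with direction v = (6, 0, 6): w = P − (1, -5, 3) = (-7, 7, -5), and w × v = (42, 12, -42).
Distance = |w × v| / |v| = √3672 / √72 ≈ 7.141.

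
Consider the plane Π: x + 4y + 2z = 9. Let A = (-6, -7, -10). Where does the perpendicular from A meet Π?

(-3, 5, -4)

Foot = A − λn with λ = (n·A − d)/|n|² = (-54 − 9)/21 = -3.
Foot = (-6, -7, -10) − (-3)·(1, 4, 2) = (-3, 5, -4).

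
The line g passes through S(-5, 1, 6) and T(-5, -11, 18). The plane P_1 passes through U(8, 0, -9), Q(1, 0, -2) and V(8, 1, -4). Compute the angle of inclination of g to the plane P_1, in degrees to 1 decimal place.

A direction vector for g is T − S = (0, -12, 12).
UQ = (-7, 0, 7), UV = (0, 1, 5); a normal to P_1 is UQ × UV = (-7, 35, -7).
Using U: P_1 has equation -7x + 35y - 7z = 7.
sin θ = |n·v| / (|n||v|) = |-504| / (√1323 · √288) = 0.81650.
θ ≈ 54.7°.

54.7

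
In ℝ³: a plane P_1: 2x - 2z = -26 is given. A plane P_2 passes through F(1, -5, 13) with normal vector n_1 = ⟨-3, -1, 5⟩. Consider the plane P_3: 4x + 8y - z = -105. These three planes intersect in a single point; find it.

(-4, -10, 9)

P_2: n_1·r = n_1·F gives -3x - y + 5z = 67.
Solving the 3×3 linear system 2x - 2z = -26, -3x - y + 5z = 67, 4x + 8y - z = -105 (e.g. by elimination or Cramer's rule, determinant = -38) gives (-4, -10, 9).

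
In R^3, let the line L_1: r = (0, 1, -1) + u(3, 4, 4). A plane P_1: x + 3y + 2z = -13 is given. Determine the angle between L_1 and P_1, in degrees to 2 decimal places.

sin θ = |n·v| / (|n||v|) = |23| / (√14 · √41) = 0.96000.
θ ≈ 73.74°.

73.74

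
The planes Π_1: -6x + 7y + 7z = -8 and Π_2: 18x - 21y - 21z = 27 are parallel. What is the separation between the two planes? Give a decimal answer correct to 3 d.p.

0.086

Rescale Π_2 by 1/(-3): -6x + 7y + 7z = -9. Then distance = |-8 − (-9)| / √134 ≈ 0.086.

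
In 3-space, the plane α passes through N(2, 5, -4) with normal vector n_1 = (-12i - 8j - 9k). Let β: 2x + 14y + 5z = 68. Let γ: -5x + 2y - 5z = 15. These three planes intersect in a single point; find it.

(-1, 5, 0)

α: n_1·r = n_1·N gives -12x - 8y - 9z = -28.
Solving the 3×3 linear system -12x - 8y - 9z = -28, 2x + 14y + 5z = 68, -5x + 2y - 5z = 15 (e.g. by elimination or Cramer's rule, determinant = 414) gives (-1, 5, 0).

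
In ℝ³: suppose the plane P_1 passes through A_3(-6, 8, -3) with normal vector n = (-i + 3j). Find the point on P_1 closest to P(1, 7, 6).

(0, 10, 6)

P_1: n·r = n·A_3 gives -x + 3y = 30.
Foot = P − λn with λ = (n·P − d)/|n|² = (20 − 30)/10 = -1.
Foot = (1, 7, 6) − (-1)·(-1, 3, 0) = (0, 10, 6).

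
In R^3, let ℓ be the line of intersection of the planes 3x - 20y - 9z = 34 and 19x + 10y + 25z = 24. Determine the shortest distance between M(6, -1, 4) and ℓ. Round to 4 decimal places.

Direction of ℓ: (3, -20, -9) × (19, 10, 25) = (-410, -246, 410).
A point on ℓ: solving the two plane equations with x = 1 gives (1, -2, 1).
Taking (1, -2, 1) on ℓ with direction v = (-410, -246, 410): w = M − (1, -2, 1) = (5, 1, 3), and w × v = (1148, -3280, -820).
Distance = |w × v| / |v| = √12748704 / √396716 ≈ 5.6688.

5.6688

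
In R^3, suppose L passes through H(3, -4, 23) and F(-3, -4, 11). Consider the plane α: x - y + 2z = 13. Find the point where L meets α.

(-5, -4, 7)

A direction vector for L is F − H = (-6, 0, -12).
Substitute r = (3, -4, 23) + t(-6, 0, -12) into the plane: 53 + (-30)t = 13, so t = 4/3.
Intersection: (3, -4, 23) + (4/3)·(-6, 0, -12) = (-5, -4, 7).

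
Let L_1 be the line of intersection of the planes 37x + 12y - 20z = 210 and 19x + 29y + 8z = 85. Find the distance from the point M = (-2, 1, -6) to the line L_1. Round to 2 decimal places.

4.25

Direction of L_1: (37, 12, -20) × (19, 29, 8) = (676, -676, 845).
A point on L_1: solving the two plane equations with x = 6 gives (6, -1, 0).
Taking (6, -1, 0) on L_1 with direction v = (676, -676, 845): w = M − (6, -1, 0) = (-8, 2, -6), and w × v = (-2366, 2704, 4056).
Distance = |w × v| / |v| = √29360708 / √1627977 ≈ 4.25.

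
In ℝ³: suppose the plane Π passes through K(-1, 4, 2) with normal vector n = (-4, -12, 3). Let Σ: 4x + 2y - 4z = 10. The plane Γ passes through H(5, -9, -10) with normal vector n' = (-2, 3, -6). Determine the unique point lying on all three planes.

(-1, 3, -2)

Π: n·r = n·K gives -4x - 12y + 3z = -38.
Γ: n'·r = n'·H gives -2x + 3y - 6z = 23.
Solving the 3×3 linear system -4x - 12y + 3z = -38, 4x + 2y - 4z = 10, -2x + 3y - 6z = 23 (e.g. by elimination or Cramer's rule, determinant = -336) gives (-1, 3, -2).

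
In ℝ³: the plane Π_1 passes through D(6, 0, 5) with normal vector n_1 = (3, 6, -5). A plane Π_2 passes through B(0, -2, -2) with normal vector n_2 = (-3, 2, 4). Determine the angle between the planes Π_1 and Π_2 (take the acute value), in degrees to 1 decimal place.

Π_1: n_1·r = n_1·D gives 3x + 6y - 5z = -7.
Π_2: n_2·r = n_2·B gives -3x + 2y + 4z = -12.
cos θ = |n₁·n₂| / (|n₁||n₂|) = |-17| / (√70 · √29).
θ = arccos(0.37731) ≈ 67.8°.

67.8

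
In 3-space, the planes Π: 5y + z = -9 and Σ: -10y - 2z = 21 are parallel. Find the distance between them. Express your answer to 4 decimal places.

Rescale Σ by 1/(-2): 5y + z = -21/2. Then distance = |-9 − (-21/2)| / √26 ≈ 0.2942.

0.2942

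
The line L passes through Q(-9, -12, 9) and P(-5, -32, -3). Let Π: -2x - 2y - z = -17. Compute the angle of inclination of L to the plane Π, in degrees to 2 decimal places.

A direction vector for L is P − Q = (4, -20, -12).
sin θ = |n·v| / (|n||v|) = |44| / (√9 · √560) = 0.61978.
θ ≈ 38.30°.

38.30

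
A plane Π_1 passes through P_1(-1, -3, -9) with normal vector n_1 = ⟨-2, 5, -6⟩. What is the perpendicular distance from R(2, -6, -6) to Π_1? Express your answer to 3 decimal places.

Π_1: n_1·r = n_1·P_1 gives -2x + 5y - 6z = 41.
n·R − d = (-2)·(2) + (5)·(-6) + (-6)·(-6) − 41 = -39; |n| = √65.
Distance = |-39| / √65 = 39/√65 ≈ 4.837.

4.837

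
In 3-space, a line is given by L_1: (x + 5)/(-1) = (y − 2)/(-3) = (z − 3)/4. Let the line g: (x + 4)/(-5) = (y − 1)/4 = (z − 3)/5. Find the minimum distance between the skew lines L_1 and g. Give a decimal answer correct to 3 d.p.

0.407

L_1 has direction (-1, -3, 4) through (-5, 2, 3).
g has direction (-5, 4, 5) through (-4, 1, 3).
Common perpendicular direction n = (-1, -3, 4) × (-5, 4, 5) = (-31, -15, -19).
With w = (-4, 1, 3) − (-5, 2, 3) = (1, -1, 0), w · n = -16.
Distance = |w · n| / |n| = |-16| / √1547 ≈ 0.407.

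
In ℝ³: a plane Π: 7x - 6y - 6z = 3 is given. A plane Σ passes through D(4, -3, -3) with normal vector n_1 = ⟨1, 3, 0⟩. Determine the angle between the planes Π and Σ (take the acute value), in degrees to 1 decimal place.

71.6

Σ: n_1·r = n_1·D gives x + 3y = -5.
cos θ = |n₁·n₂| / (|n₁||n₂|) = |-11| / (√121 · √10).
θ = arccos(0.31623) ≈ 71.6°.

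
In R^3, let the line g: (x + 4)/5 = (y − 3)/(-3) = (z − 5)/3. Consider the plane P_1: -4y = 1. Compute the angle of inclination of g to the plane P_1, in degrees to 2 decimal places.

g has direction (5, -3, 3) through (-4, 3, 5).
sin θ = |n·v| / (|n||v|) = |12| / (√16 · √43) = 0.45750.
θ ≈ 27.23°.

27.23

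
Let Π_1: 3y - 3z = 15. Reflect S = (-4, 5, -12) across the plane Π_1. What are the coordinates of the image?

(-4, -7, 0)

λ = (n·S − d)/|n|² = (51 − 15)/18 = 2.
Reflection = S − 2λn = (-4, 5, -12) − 4·(0, 3, -3) = (-4, -7, 0).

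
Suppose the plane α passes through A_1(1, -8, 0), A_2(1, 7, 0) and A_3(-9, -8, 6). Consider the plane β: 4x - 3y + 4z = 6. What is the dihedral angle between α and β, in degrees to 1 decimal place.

A_1A_2 = (0, 15, 0), A_1A_3 = (-10, 0, 6); a normal to α is A_1A_2 × A_1A_3 = (90, 0, 150).
Using A_1: α has equation 90x + 150z = 90.
cos θ = |n₁·n₂| / (|n₁||n₂|) = |960| / (√30600 · √41).
θ = arccos(0.85707) ≈ 31.0°.

31.0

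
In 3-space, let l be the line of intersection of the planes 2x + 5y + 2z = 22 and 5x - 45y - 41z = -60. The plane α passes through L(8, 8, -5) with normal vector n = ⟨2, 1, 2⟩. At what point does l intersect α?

(6, 2, 0)

Direction of l: (2, 5, 2) × (5, -45, -41) = (-115, 92, -115).
A point on l: solving the two plane equations with x = -9 gives (-9, 14, -15).
α: n·r = n·L gives 2x + y + 2z = 14.
Substitute r = (-9, 14, -15) + t(-115, 92, -115) into the plane: -34 + (-368)t = 14, so t = -3/23.
Intersection: (-9, 14, -15) + (-3/23)·(-115, 92, -115) = (6, 2, 0).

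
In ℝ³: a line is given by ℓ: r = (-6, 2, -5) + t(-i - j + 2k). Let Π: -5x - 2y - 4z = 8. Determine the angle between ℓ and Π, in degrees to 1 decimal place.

sin θ = |n·v| / (|n||v|) = |-1| / (√45 · √6) = 0.06086.
θ ≈ 3.5°.

3.5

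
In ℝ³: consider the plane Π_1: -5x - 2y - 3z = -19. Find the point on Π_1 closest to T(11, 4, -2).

(6, 2, -5)

Foot = T − λn with λ = (n·T − d)/|n|² = (-57 − (-19))/38 = -1.
Foot = (11, 4, -2) − (-1)·(-5, -2, -3) = (6, 2, -5).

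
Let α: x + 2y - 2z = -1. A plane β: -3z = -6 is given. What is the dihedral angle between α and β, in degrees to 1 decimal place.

48.2

cos θ = |n₁·n₂| / (|n₁||n₂|) = |6| / (√9 · √9).
θ = arccos(0.66667) ≈ 48.2°.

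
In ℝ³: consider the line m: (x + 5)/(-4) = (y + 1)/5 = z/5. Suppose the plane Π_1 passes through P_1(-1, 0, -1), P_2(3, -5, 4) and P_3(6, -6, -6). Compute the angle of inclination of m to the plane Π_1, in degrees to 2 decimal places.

9.93

m has direction (-4, 5, 5) through (-5, -1, 0).
P_1P_2 = (4, -5, 5), P_1P_3 = (7, -6, -5); a normal to Π_1 is P_1P_2 × P_1P_3 = (55, 55, 11).
Using P_1: Π_1 has equation 55x + 55y + 11z = -66.
sin θ = |n·v| / (|n||v|) = |110| / (√6171 · √66) = 0.17236.
θ ≈ 9.93°.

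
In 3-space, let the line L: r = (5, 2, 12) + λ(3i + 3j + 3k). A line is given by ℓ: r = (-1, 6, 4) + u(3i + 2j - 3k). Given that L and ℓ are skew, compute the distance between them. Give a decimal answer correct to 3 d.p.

Common perpendicular direction n = (3, 3, 3) × (3, 2, -3) = (-15, 18, -3).
With w = (-1, 6, 4) − (5, 2, 12) = (-6, 4, -8), w · n = 186.
Distance = |w · n| / |n| = |186| / √558 ≈ 7.874.

7.874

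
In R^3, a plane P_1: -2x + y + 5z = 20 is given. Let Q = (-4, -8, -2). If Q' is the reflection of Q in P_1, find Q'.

(-8, -6, 8)

λ = (n·Q − d)/|n|² = (-10 − 20)/30 = -1.
Reflection = Q − 2λn = (-4, -8, -2) − (-2)·(-2, 1, 5) = (-8, -6, 8).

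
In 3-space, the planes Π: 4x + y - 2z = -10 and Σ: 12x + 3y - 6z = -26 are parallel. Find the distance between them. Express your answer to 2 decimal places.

Rescale Σ by 1/3: 4x + y - 2z = -26/3. Then distance = |-10 − (-26/3)| / √21 ≈ 0.29.

0.29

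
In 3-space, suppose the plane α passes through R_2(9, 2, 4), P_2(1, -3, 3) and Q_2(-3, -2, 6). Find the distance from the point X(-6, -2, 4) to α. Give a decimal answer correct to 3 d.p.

R_2P_2 = (-8, -5, -1), R_2Q_2 = (-12, -4, 2); a normal to α is R_2P_2 × R_2Q_2 = (-14, 28, -28).
Using R_2: α has equation -14x + 28y - 28z = -182.
n·X − d = (-14)·(-6) + (28)·(-2) + (-28)·(4) − (-182) = 98; |n| = √1764.
Distance = |98| / √1764 = 98/√1764 ≈ 2.333.

2.333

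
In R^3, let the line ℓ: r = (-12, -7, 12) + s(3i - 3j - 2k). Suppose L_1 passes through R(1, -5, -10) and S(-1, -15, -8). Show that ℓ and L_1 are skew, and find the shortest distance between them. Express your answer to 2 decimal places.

A direction vector for L_1 is S − R = (-2, -10, 2).
Common perpendicular direction n = (3, -3, -2) × (-2, -10, 2) = (-26, -2, -36).
With w = (1, -5, -10) − (-12, -7, 12) = (13, 2, -22), w · n = 450.
Since n ≠ 0 the lines are not parallel, and w · n = 450 ≠ 0 so they do not intersect; hence they are skew.
Distance = |w · n| / |n| = |450| / √1976 ≈ 10.12.

10.12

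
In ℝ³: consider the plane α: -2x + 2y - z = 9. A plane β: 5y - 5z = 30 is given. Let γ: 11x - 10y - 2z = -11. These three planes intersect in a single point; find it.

Solving the 3×3 linear system -2x + 2y - z = 9, 5y - 5z = 30, 11x - 10y - 2z = -11 (e.g. by elimination or Cramer's rule, determinant = 65) gives (-1, 1, -5).

(-1, 1, -5)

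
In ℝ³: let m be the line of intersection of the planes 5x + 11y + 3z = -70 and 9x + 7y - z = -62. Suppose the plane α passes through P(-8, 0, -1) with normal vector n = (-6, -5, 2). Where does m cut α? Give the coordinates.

Direction of m: (5, 11, 3) × (9, 7, -1) = (-32, 32, -64).
A point on m: solving the two plane equations with x = -1 gives (-1, -7, 4).
α: n·r = n·P gives -6x - 5y + 2z = 46.
Substitute r = (-1, -7, 4) + t(-32, 32, -64) into the plane: 49 + (-96)t = 46, so t = 1/32.
Intersection: (-1, -7, 4) + (1/32)·(-32, 32, -64) = (-2, -6, 2).

(-2, -6, 2)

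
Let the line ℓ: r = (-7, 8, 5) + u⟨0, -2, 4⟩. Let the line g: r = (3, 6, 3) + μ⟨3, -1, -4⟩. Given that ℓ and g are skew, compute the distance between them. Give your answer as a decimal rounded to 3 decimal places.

Common perpendicular direction n = (0, -2, 4) × (3, -1, -4) = (12, 12, 6).
With w = (3, 6, 3) − (-7, 8, 5) = (10, -2, -2), w · n = 84.
Distance = |w · n| / |n| = |84| / √324 ≈ 4.667.

4.667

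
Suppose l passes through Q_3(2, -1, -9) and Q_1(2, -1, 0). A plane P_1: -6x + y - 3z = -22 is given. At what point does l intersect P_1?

A direction vector for l is Q_1 − Q_3 = (0, 0, 9).
Substitute r = (2, -1, -9) + t(0, 0, 9) into the plane: 14 + (-27)t = -22, so t = 4/3.
Intersection: (2, -1, -9) + (4/3)·(0, 0, 9) = (2, -1, 3).

(2, -1, 3)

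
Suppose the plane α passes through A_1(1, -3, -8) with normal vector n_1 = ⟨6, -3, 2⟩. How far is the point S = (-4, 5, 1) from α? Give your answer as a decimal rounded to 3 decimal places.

α: n_1·r = n_1·A_1 gives 6x - 3y + 2z = -1.
n·S − d = (6)·(-4) + (-3)·(5) + (2)·(1) − (-1) = -36; |n| = √49.
Distance = |-36| / √49 = 36/√49 ≈ 5.143.

5.143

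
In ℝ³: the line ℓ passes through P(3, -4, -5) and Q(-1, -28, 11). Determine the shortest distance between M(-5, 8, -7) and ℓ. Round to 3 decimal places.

A direction vector for ℓ is Q − P = (-4, -24, 16).
Taking (3, -4, -5) on ℓ with direction v = (-4, -24, 16): w = M − (3, -4, -5) = (-8, 12, -2), and w × v = (144, 136, 240).
Distance = |w × v| / |v| = √96832 / √848 ≈ 10.686.

10.686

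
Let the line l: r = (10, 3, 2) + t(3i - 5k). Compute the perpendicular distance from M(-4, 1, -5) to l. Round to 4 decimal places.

Taking (10, 3, 2) on l with direction v = (3, 0, -5): w = M − (10, 3, 2) = (-14, -2, -7), and w × v = (10, -91, 6).
Distance = |w × v| / |v| = √8417 / √34 ≈ 15.7340.

15.7340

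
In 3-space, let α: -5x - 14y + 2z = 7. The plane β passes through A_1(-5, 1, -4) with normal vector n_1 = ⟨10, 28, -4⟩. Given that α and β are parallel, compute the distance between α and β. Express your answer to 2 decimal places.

0.27

β: n_1·r = n_1·A_1 gives 10x + 28y - 4z = -6.
Rescale β by 1/(-2): -5x - 14y + 2z = 3. Then distance = |7 − 3| / √225 ≈ 0.27.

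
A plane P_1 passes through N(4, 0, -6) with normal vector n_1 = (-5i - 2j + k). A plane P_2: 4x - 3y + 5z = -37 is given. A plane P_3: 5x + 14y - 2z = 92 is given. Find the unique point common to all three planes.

P_1: n_1·r = n_1·N gives -5x - 2y + z = -26.
Solving the 3×3 linear system -5x - 2y + z = -26, 4x - 3y + 5z = -37, 5x + 14y - 2z = 92 (e.g. by elimination or Cramer's rule, determinant = 325) gives (2, 5, -6).

(2, 5, -6)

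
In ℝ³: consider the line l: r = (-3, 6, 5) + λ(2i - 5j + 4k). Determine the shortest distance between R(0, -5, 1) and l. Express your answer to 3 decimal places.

10.050

Taking (-3, 6, 5) on l with direction v = (2, -5, 4): w = R − (-3, 6, 5) = (3, -11, -4), and w × v = (-64, -20, 7).
Distance = |w × v| / |v| = √4545 / √45 ≈ 10.050.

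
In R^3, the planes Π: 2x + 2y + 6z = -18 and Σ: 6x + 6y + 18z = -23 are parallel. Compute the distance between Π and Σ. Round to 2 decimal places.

1.56

Rescale Σ by 1/3: 2x + 2y + 6z = -23/3. Then distance = |-18 − (-23/3)| / √44 ≈ 1.56.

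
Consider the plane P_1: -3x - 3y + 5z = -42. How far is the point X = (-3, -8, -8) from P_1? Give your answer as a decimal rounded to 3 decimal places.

n·X − d = (-3)·(-3) + (-3)·(-8) + (5)·(-8) − (-42) = 35; |n| = √43.
Distance = |35| / √43 = 35/√43 ≈ 5.337.

5.337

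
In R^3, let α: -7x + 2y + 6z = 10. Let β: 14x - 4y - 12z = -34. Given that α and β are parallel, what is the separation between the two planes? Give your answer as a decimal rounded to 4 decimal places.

Rescale β by 1/(-2): -7x + 2y + 6z = 17. Then distance = |10 − 17| / √89 ≈ 0.7420.

0.7420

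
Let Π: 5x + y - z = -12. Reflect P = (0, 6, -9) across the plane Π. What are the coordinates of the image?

(-10, 4, -7)

λ = (n·P − d)/|n|² = (15 − (-12))/27 = 1.
Reflection = P − 2λn = (0, 6, -9) − 2·(5, 1, -1) = (-10, 4, -7).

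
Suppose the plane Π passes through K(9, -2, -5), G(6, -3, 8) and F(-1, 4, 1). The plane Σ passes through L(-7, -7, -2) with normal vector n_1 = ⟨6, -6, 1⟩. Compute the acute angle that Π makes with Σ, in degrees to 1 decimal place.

KG = (-3, -1, 13), KF = (-10, 6, 6); a normal to Π is KG × KF = (-84, -112, -28).
Using K: Π has equation -84x - 112y - 28z = -392.
Σ: n_1·r = n_1·L gives 6x - 6y + z = -2.
cos θ = |n₁·n₂| / (|n₁||n₂|) = |140| / (√20384 · √73).
θ = arccos(0.11477) ≈ 83.4°.

83.4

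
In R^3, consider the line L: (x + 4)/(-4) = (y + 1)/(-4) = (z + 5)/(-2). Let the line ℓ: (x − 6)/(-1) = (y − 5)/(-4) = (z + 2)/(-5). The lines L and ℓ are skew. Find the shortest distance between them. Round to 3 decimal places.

1.940

L has direction (-4, -4, -2) through (-4, -1, -5).
ℓ has direction (-1, -4, -5) through (6, 5, -2).
Common perpendicular direction n = (-4, -4, -2) × (-1, -4, -5) = (12, -18, 12).
With w = (6, 5, -2) − (-4, -1, -5) = (10, 6, 3), w · n = 48.
Distance = |w · n| / |n| = |48| / √612 ≈ 1.940.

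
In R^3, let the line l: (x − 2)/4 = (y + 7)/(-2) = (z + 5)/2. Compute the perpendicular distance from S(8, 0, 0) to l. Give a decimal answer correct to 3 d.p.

9.661

l has direction (4, -2, 2) through (2, -7, -5).
Taking (2, -7, -5) on l with direction v = (4, -2, 2): w = S − (2, -7, -5) = (6, 7, 5), and w × v = (24, 8, -40).
Distance = |w × v| / |v| = √2240 / √24 ≈ 9.661.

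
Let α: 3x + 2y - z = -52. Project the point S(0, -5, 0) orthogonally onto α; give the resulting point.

Foot = S − λn with λ = (n·S − d)/|n|² = (-10 − (-52))/14 = 3.
Foot = (0, -5, 0) − 3·(3, 2, -1) = (-9, -11, 3).

(-9, -11, 3)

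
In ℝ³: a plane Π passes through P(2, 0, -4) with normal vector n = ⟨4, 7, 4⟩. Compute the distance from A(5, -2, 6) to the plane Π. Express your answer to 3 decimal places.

4.222

Π: n·r = n·P gives 4x + 7y + 4z = -8.
n·A − d = (4)·(5) + (7)·(-2) + (4)·(6) − (-8) = 38; |n| = √81.
Distance = |38| / √81 = 38/√81 ≈ 4.222.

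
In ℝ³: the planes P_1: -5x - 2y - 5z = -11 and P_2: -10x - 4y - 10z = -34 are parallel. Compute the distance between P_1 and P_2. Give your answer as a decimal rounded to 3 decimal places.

0.816

Rescale P_2 by 1/2: -5x - 2y - 5z = -17. Then distance = |-11 − (-17)| / √54 ≈ 0.816.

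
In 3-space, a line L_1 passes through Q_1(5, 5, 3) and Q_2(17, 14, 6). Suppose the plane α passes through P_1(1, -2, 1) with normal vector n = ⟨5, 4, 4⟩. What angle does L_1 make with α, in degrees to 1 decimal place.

A direction vector for L_1 is Q_2 − Q_1 = (12, 9, 3).
α: n·r = n·P_1 gives 5x + 4y + 4z = 1.
sin θ = |n·v| / (|n||v|) = |108| / (√57 · √234) = 0.93514.
θ ≈ 69.3°.

69.3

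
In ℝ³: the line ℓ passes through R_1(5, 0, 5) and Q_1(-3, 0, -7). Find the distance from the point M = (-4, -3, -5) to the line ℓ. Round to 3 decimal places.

A direction vector for ℓ is Q_1 − R_1 = (-8, 0, -12).
Taking (5, 0, 5) on ℓ with direction v = (-8, 0, -12): w = M − (5, 0, 5) = (-9, -3, -10), and w × v = (36, -28, -24).
Distance = |w × v| / |v| = √2656 / √208 ≈ 3.573.

3.573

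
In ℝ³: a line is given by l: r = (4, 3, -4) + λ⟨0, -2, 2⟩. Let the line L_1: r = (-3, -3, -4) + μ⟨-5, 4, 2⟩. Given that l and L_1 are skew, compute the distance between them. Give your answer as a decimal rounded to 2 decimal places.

7.76

Common perpendicular direction n = (0, -2, 2) × (-5, 4, 2) = (-12, -10, -10).
With w = (-3, -3, -4) − (4, 3, -4) = (-7, -6, 0), w · n = 144.
Distance = |w · n| / |n| = |144| / √344 ≈ 7.76.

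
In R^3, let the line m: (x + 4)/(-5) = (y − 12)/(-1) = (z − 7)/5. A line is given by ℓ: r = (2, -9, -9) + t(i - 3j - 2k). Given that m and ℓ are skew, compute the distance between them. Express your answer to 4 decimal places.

m has direction (-5, -1, 5) through (-4, 12, 7).
Common perpendicular direction n = (-5, -1, 5) × (1, -3, -2) = (17, -5, 16).
With w = (2, -9, -9) − (-4, 12, 7) = (6, -21, -16), w · n = -49.
Distance = |w · n| / |n| = |-49| / √570 ≈ 2.0524.

2.0524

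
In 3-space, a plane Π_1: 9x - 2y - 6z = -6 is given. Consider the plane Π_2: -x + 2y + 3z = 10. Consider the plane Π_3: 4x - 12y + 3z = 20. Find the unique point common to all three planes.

(2, 0, 4)

Solving the 3×3 linear system 9x - 2y - 6z = -6, -x + 2y + 3z = 10, 4x - 12y + 3z = 20 (e.g. by elimination or Cramer's rule, determinant = 324) gives (2, 0, 4).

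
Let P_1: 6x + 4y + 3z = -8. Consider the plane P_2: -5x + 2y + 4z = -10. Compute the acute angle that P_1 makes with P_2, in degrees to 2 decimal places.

79.00

cos θ = |n₁·n₂| / (|n₁||n₂|) = |-10| / (√61 · √45).
θ = arccos(0.19087) ≈ 79.00°.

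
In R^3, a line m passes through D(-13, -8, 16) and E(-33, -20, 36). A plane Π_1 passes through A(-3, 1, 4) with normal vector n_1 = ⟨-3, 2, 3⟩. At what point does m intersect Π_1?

(-3, -2, 6)

A direction vector for m is E − D = (-20, -12, 20).
Π_1: n_1·r = n_1·A gives -3x + 2y + 3z = 23.
Substitute r = (-13, -8, 16) + t(-20, -12, 20) into the plane: 71 + 96t = 23, so t = -1/2.
Intersection: (-13, -8, 16) + (-1/2)·(-20, -12, 20) = (-3, -2, 6).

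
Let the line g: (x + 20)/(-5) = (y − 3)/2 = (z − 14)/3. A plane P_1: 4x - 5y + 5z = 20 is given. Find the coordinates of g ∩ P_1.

(-5, -3, 5)

g has direction (-5, 2, 3) through (-20, 3, 14).
Substitute r = (-20, 3, 14) + t(-5, 2, 3) into the plane: -25 + (-15)t = 20, so t = -3.
Intersection: (-20, 3, 14) + (-3)·(-5, 2, 3) = (-5, -3, 5).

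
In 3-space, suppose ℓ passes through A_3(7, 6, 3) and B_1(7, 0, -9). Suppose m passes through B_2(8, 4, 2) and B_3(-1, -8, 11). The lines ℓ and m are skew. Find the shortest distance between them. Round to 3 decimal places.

1.552

A direction vector for ℓ is B_1 − A_3 = (0, -6, -12).
A direction vector for m is B_3 − B_2 = (-9, -12, 9).
Common perpendicular direction n = (0, -6, -12) × (-9, -12, 9) = (-198, 108, -54).
With w = (8, 4, 2) − (7, 6, 3) = (1, -2, -1), w · n = -360.
Distance = |w · n| / |n| = |-360| / √53784 ≈ 1.552.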